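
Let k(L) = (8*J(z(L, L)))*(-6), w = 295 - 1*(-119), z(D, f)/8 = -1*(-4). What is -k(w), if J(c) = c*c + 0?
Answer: 49152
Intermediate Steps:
z(D, f) = 32 (z(D, f) = 8*(-1*(-4)) = 8*4 = 32)
J(c) = c² (J(c) = c² + 0 = c²)
w = 414 (w = 295 + 119 = 414)
k(L) = -49152 (k(L) = (8*32²)*(-6) = (8*1024)*(-6) = 8192*(-6) = -49152)
-k(w) = -1*(-49152) = 49152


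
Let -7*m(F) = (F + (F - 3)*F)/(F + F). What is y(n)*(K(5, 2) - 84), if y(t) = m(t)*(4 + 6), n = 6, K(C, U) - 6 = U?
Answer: 1520/7 ≈ 217.14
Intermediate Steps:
K(C, U) = 6 + U
m(F) = -(F + F*(-3 + F))/(14*F) (m(F) = -(F + (F - 3)*F)/(7*(F + F)) = -(F + (-3 + F)*F)/(7*(2*F)) = -(F + F*(-3 + F))*1/(2*F)/7 = -(F + F*(-3 + F))/(14*F))
y(t) = 10/7 - 5*t/7 (y(t) = (1/7 - t/14)*(4 + 6) = (1/7 - t/14)*10 = 10/7 - 5*t/7)
y(n)*(K(5, 2) - 84) = (10/7 - 5/7*6)*((6 + 2) - 84) = (10/7 - 30/7)*(8 - 84) = -20/7*(-76) = 1520/7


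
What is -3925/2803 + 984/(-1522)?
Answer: -4366001/2133083 ≈ -2.0468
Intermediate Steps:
-3925/2803 + 984/(-1522) = -3925*1/2803 + 984*(-1/1522) = -3925/2803 - 492/761 = -4366001/2133083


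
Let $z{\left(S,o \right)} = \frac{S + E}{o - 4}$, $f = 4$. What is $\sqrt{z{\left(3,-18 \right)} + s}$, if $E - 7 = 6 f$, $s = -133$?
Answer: $\frac{2 i \sqrt{4070}}{11} \approx 11.599 i$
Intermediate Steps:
$E = 31$ ($E = 7 + 6 \cdot 4 = 7 + 24 = 31$)
$z{\left(S,o \right)} = \frac{31 + S}{-4 + o}$ ($z{\left(S,o \right)} = \frac{S + 31}{o - 4} = \frac{31 + S}{-4 + o}$)
$\sqrt{z{\left(3,-18 \right)} + s} = \sqrt{\frac{31 + 3}{-4 - 18} - 133} = \sqrt{\frac{1}{-22} \cdot 34 - 133} = \sqrt{\left(- \frac{1}{22}\right) 34 - 133} = \sqrt{- \frac{17}{11} - 133} = \sqrt{- \frac{1480}{11}} = \frac{2 i \sqrt{4070}}{11}$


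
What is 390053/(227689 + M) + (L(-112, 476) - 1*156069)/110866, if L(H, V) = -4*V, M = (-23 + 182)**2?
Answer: 820296522/7011443005 ≈ 0.11699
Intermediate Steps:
M = 25281 (M = 159**2 = 25281)
390053/(227689 + M) + (L(-112, 476) - 1*156069)/110866 = 390053/(227689 + 25281) + (-4*476 - 1*156069)/110866 = 390053/252970 + (-1904 - 156069)*(1/110866) = 390053*(1/252970) - 157973*1/110866 = 390053/252970 - 157973/110866 = 820296522/7011443005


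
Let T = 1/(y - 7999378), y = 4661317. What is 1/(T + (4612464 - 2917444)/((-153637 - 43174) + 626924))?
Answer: 159527047877/628675525123 ≈ 0.25375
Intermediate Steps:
T = -1/3338061 (T = 1/(4661317 - 7999378) = 1/(-3338061) = -1/3338061 ≈ -2.9958e-7)
1/(T + (4612464 - 2917444)/((-153637 - 43174) + 626924)) = 1/(-1/3338061 + (4612464 - 2917444)/((-153637 - 43174) + 626924)) = 1/(-1/3338061 + 1695020/(-196811 + 626924)) = 1/(-1/3338061 + 1695020/430113) = 1/(628675525123/159527047877) = 159527047877/628675525123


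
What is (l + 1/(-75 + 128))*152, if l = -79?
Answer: -636272/53 ≈ -12005.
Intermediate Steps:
(l + 1/(-75 + 128))*152 = (-79 + 1/(-75 + 128))*152 = (-79 + 1/53)*152 = -4186/53*152 = -636272/53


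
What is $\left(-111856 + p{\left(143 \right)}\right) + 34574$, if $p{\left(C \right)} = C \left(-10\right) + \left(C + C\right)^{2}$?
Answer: $3084$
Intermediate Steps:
$p{\left(C \right)} = - 10 C + 4 C^{2}$ ($p{\left(C \right)} = - 10 C + \left(2 C\right)^{2} = - 10 C + 4 C^{2}$)
$\left(-111856 + p{\left(143 \right)}\right) + 34574 = \left(-111856 + 2 \cdot 143 \left(-5 + 2 \cdot 143\right)\right) + 34574 = \left(-111856 + 2 \cdot 143 \left(-5 + 286\right)\right) + 34574 = \left(-111856 + 2 \cdot 143 \cdot 281\right) + 34574 = \left(-111856 + 80366\right) + 34574 = -31490 + 34574 = 3084$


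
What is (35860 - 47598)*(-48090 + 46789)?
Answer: 15271138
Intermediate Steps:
(35860 - 47598)*(-48090 + 46789) = -11738*(-1301) = 15271138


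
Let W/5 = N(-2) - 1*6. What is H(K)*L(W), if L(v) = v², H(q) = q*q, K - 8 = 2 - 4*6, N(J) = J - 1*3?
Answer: 592900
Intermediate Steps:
N(J) = -3 + J (N(J) = J - 3 = -3 + J)
K = -14 (K = 8 + (2 - 4*6) = 8 + (2 - 24) = 8 - 22 = -14)
H(q) = q²
W = -55 (W = 5*((-3 - 2) - 1*6) = 5*(-5 - 6) = 5*(-11) = -55)
H(K)*L(W) = (-14)²*(-55)² = 196*3025 = 592900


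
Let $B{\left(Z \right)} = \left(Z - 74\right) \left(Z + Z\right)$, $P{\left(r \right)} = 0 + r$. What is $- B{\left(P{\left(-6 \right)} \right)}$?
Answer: $-960$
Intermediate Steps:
$P{\left(r \right)} = r$
$B{\left(Z \right)} = 2 Z \left(-74 + Z\right)$ ($B{\left(Z \right)} = \left(-74 + Z\right) 2 Z = 2 Z \left(-74 + Z\right)$)
$- B{\left(P{\left(-6 \right)} \right)} = - 2 \left(-6\right) \left(-74 - 6\right) = - 2 \left(-6\right) \left(-80\right) = \left(-1\right) 960 = -960$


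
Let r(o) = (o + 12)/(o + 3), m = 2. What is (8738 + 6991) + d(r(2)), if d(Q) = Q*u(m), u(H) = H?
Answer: 78673/5 ≈ 15735.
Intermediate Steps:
r(o) = (12 + o)/(3 + o)
d(Q) = 2*Q (d(Q) = Q*2 = 2*Q)
(8738 + 6991) + d(r(2)) = (8738 + 6991) + 2*((12 + 2)/(3 + 2)) = 15729 + 2*(14/5) = 15729 + 28/5 = 78673/5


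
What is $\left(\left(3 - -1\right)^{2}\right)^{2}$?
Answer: $256$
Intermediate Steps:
$\left(\left(3 - -1\right)^{2}\right)^{2} = \left(\left(3 + 1\right)^{2}\right)^{2} = \left(4^{2}\right)^{2} = 16^{2} = 256$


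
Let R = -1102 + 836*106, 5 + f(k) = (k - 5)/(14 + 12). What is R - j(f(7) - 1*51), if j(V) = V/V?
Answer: 87513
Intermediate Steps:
f(k) = -135/26 + k/26 (f(k) = -5 + (k - 5)/(14 + 12) = -5 + (-5 + k)/26 = -5 + (-5 + k)*(1/26) = -5 + (-5/26 + k/26) = -135/26 + k/26)
j(V) = 1
R = 87514 (R = -1102 + 88616 = 87514)
R - j(f(7) - 1*51) = 87514 - 1*1 = 87514 - 1 = 87513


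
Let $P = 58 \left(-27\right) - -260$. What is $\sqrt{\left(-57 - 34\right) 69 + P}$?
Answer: $i \sqrt{7585} \approx 87.092 i$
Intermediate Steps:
$P = -1306$ ($P = -1566 + 260 = -1306$)
$\sqrt{\left(-57 - 34\right) 69 + P} = \sqrt{\left(-57 - 34\right) 69 - 1306} = \sqrt{\left(-91\right) 69 - 1306} = \sqrt{-6279 - 1306} = \sqrt{-7585} = i \sqrt{7585}$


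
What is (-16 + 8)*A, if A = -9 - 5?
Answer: 112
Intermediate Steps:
A = -14
(-16 + 8)*A = (-16 + 8)*(-14) = -8*(-14) = 112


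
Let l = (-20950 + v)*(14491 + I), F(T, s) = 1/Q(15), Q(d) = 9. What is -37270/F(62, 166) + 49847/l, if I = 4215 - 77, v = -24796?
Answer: -285854195400467/852202234 ≈ -3.3543e+5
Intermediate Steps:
I = 4138
F(T, s) = ⅑ (F(T, s) = 1/9 = ⅑)
l = -852202234 (l = (-20950 - 24796)*(14491 + 4138) = -45746*18629 = -852202234)
-37270/F(62, 166) + 49847/l = -37270/⅑ + 49847/(-852202234) = -37270*9 + 49847*(-1/852202234) = -335430 - 49847/852202234 = -285854195400467/852202234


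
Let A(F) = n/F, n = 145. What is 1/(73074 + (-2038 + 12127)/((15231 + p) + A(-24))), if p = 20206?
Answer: 850343/62138206518 ≈ 1.3685e-5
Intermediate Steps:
A(F) = 145/F
1/(73074 + (-2038 + 12127)/((15231 + p) + A(-24))) = 1/(73074 + (-2038 + 12127)/((15231 + 20206) + 145/(-24))) = 1/(73074 + 10089/(35437 + 145*(-1/24))) = 1/(73074 + 10089/(35437 - 145/24)) = 1/(73074 + 10089/(850343/24)) = 1/(73074 + 10089*(24/850343)) = 1/(73074 + 242136/850343) = 1/(62138206518/850343) = 850343/62138206518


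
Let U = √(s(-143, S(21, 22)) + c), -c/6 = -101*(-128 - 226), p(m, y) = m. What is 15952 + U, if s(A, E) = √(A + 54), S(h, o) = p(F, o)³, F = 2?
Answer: 15952 + √(-214524 + I*√89) ≈ 15952.0 + 463.17*I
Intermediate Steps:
S(h, o) = 8 (S(h, o) = 2³ = 8)
s(A, E) = √(54 + A)
c = -214524 (c = -(-606)*(-128 - 226) = -(-606)*(-354) = -6*35754 = -214524)
U = √(-214524 + I*√89) (U = √(√(54 - 143) - 214524) = √(√(-89) - 214524) = √(I*√89 - 214524) = √(-214524 + I*√89) ≈ 0.01 + 463.17*I)
15952 + U = 15952 + √(-214524 + I*√89)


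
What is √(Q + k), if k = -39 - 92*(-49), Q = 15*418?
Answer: √10739 ≈ 103.63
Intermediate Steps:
Q = 6270
k = 4469 (k = -39 + 4508 = 4469)
√(Q + k) = √(6270 + 4469) = √10739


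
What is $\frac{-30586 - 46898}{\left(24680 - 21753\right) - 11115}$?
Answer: $\frac{19371}{2047} \approx 9.4631$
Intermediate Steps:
$\frac{-30586 - 46898}{\left(24680 - 21753\right) - 11115} = - \frac{77484}{\left(24680 - 21753\right) - 11115} = - \frac{77484}{2927 - 11115} = - \frac{77484}{-8188} = \left(-77484\right) \left(- \frac{1}{8188}\right) = \frac{19371}{2047}$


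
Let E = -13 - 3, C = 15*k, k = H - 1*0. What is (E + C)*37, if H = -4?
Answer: -2812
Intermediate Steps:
k = -4 (k = -4 - 1*0 = -4 + 0 = -4)
C = -60 (C = 15*(-4) = -60)
E = -16
(E + C)*37 = (-16 - 60)*37 = -76*37 = -2812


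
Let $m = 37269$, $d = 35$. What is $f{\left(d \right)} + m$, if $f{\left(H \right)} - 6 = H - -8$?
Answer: $37318$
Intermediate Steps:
$f{\left(H \right)} = 14 + H$ ($f{\left(H \right)} = 6 + \left(H - -8\right) = 6 + \left(H + 8\right) = 6 + \left(8 + H\right) = 14 + H$)
$f{\left(d \right)} + m = \left(14 + 35\right) + 37269 = 49 + 37269 = 37318$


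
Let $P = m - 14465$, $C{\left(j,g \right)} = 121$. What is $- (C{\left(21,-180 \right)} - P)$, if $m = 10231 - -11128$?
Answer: $6773$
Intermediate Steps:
$m = 21359$ ($m = 10231 + 11128 = 21359$)
$P = 6894$ ($P = 21359 - 14465 = 6894$)
$- (C{\left(21,-180 \right)} - P) = - (121 - 6894) = \left(-1\right) \left(-6773\right) = 6773$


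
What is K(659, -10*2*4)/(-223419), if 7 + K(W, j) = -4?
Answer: 11/223419 ≈ 4.9235e-5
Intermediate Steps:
K(W, j) = -11 (K(W, j) = -7 - 4 = -11)
K(659, -10*2*4)/(-223419) = -11/(-223419) = -11*(-1/223419) = 11/223419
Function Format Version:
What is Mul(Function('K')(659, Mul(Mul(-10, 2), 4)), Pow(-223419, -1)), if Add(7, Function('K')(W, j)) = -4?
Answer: Rational(11, 223419) ≈ 4.9235e-5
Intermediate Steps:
Function('K')(W, j) = -11 (Function('K')(W, j) = Add(-7, -4) = -11)
Mul(Function('K')(659, Mul(Mul(-10, 2), 4)), Pow(-223419, -1)) = Mul(-11, Pow(-223419, -1)) = Mul(-11, Rational(-1, 223419)) = Rational(11, 223419)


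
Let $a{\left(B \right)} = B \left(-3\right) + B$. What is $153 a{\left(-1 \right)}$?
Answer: $306$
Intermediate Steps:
$a{\left(B \right)} = - 2 B$ ($a{\left(B \right)} = - 3 B + B = - 2 B$)
$153 a{\left(-1 \right)} = 153 \left(\left(-2\right) \left(-1\right)\right) = 153 \cdot 2 = 306$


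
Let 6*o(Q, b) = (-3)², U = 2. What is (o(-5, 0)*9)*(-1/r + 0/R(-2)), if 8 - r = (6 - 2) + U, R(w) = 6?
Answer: -27/4 ≈ -6.7500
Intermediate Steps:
o(Q, b) = 3/2 (o(Q, b) = (⅙)*(-3)² = (⅙)*9 = 3/2)
r = 2 (r = 8 - ((6 - 2) + 2) = 8 - (4 + 2) = 8 - 1*6 = 8 - 6 = 2)
(o(-5, 0)*9)*(-1/r + 0/R(-2)) = ((3/2)*9)*(-1/2 + 0/6) = 27*(-1*½ + 0*(⅙))/2 = 27*(-½ + 0)/2 = (27/2)*(-½) = -27/4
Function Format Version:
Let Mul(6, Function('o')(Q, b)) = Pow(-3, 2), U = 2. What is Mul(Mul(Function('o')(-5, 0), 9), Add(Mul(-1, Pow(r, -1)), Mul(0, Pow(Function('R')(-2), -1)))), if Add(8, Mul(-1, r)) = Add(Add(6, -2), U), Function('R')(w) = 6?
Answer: Rational(-27, 4) ≈ -6.7500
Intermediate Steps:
Function('o')(Q, b) = Rational(3, 2) (Function('o')(Q, b) = Mul(Rational(1, 6), Pow(-3, 2)) = Mul(Rational(1, 6), 9) = Rational(3, 2))
r = 2 (r = Add(8, Mul(-1, Add(Add(6, -2), 2))) = Add(8, Mul(-1, Add(4, 2))) = Add(8, Mul(-1, 6)) = Add(8, -6) = 2)
Mul(Mul(Function('o')(-5, 0), 9), Add(Mul(-1, Pow(r, -1)), Mul(0, Pow(Function('R')(-2), -1)))) = Mul(Mul(Rational(3, 2), 9), Add(Mul(-1, Pow(2, -1)), Mul(0, Pow(6, -1)))) = Mul(Rational(27, 2), Add(Mul(-1, Rational(1, 2)), Mul(0, Rational(1, 6)))) = Mul(Rational(27, 2), Add(Rational(-1, 2), 0)) = Mul(Rational(27, 2), Rational(-1, 2)) = Rational(-27, 4)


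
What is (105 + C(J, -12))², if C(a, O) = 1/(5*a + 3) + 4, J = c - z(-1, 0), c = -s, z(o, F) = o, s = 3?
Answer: 580644/49 ≈ 11850.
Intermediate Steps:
c = -3 (c = -1*3 = -3)
J = -2 (J = -3 - 1*(-1) = -3 + 1 = -2)
C(a, O) = 4 + 1/(3 + 5*a) (C(a, O) = 1/(3 + 5*a) + 4 = 4 + 1/(3 + 5*a))
(105 + C(J, -12))² = (105 + (13 + 20*(-2))/(3 + 5*(-2)))² = (105 + (13 - 40)/(3 - 10))² = (105 - 27/(-7))² = (105 - ⅐*(-27))² = (105 + 27/7)² = (762/7)² = 580644/49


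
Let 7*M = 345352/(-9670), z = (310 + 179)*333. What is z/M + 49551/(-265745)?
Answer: -209226750585843/6555397660 ≈ -31917.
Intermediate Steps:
z = 162837 (z = 489*333 = 162837)
M = -24668/4835 (M = (345352/(-9670))/7 = (345352*(-1/9670))/7 = (⅐)*(-172676/4835) = -24668/4835 ≈ -5.1020)
z/M + 49551/(-265745) = 162837/(-24668/4835) + 49551/(-265745) = 162837*(-4835/24668) + 49551*(-1/265745) = -787316895/24668 - 49551/265745 = -209226750585843/6555397660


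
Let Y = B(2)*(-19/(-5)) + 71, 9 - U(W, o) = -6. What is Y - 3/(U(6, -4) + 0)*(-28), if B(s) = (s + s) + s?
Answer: 497/5 ≈ 99.400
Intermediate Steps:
U(W, o) = 15 (U(W, o) = 9 - 1*(-6) = 9 + 6 = 15)
B(s) = 3*s (B(s) = 2*s + s = 3*s)
Y = 469/5 (Y = (3*2)*(-19/(-5)) + 71 = 6*(-19*(-⅕)) + 71 = 6*(19/5) + 71 = 114/5 + 71 = 469/5 ≈ 93.800)
Y - 3/(U(6, -4) + 0)*(-28) = 469/5 - 3/(15 + 0)*(-28) = 469/5 - 3/15*(-28) = 469/5 - 3*(1/15)*(-28) = 469/5 - (-28)/5 = 469/5 - 1*(-28/5) = 469/5 + 28/5 = 497/5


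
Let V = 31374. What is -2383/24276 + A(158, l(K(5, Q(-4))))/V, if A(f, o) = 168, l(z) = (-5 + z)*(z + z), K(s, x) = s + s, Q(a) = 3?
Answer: -560999/6044724 ≈ -0.092808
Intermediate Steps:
K(s, x) = 2*s
l(z) = 2*z*(-5 + z) (l(z) = (-5 + z)*(2*z) = 2*z*(-5 + z))
-2383/24276 + A(158, l(K(5, Q(-4))))/V = -2383/24276 + 168/31374 = -2383*1/24276 + 168*(1/31374) = -2383/24276 + 4/747 = -560999/6044724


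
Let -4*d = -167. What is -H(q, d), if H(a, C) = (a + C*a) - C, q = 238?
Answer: -40531/4 ≈ -10133.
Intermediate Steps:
d = 167/4 (d = -1/4*(-167) = 167/4 ≈ 41.750)
H(a, C) = a - C + C*a
-H(q, d) = -(238 - 1*167/4 + (167/4)*238) = -(238 - 167/4 + 19873/2) = -1*40531/4 = -40531/4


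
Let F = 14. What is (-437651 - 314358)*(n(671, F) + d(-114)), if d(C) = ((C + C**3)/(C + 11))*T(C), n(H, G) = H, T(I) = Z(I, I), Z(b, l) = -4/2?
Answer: 2176466703827/103 ≈ 2.1131e+10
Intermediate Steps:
Z(b, l) = -2 (Z(b, l) = -4*1/2 = -2)
T(I) = -2
d(C) = -2*(C + C**3)/(11 + C) (d(C) = ((C + C**3)/(C + 11))*(-2) = ((C + C**3)/(11 + C))*(-2) = -2*(C + C**3)/(11 + C))
(-437651 - 314358)*(n(671, F) + d(-114)) = (-437651 - 314358)*(671 - 2*(-114)*(1 + (-114)**2)/(11 - 114)) = -752009*(671 - 2*(-114)*(1 + 12996)/(-103)) = -752009*(671 - 2*(-114)*(-1/103)*12997) = -752009*(671 - 2963316/103) = -752009*(-2894203/103) = 2176466703827/103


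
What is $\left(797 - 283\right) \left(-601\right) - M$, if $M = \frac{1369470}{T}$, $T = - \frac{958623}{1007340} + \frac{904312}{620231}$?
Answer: $- \frac{317785688924408146}{105460649389} \approx -3.0133 \cdot 10^{6}$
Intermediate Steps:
$T = \frac{105460649389}{208261165180}$ ($T = \left(-958623\right) \frac{1}{1007340} + 904312 \cdot \frac{1}{620231} = - \frac{319541}{335780} + \frac{904312}{620231} = \frac{105460649389}{208261165180} \approx 0.50639$)
$M = \frac{285207417879054600}{105460649389}$ ($M = \frac{1369470}{\frac{105460649389}{208261165180}} = 1369470 \cdot \frac{208261165180}{105460649389} = \frac{285207417879054600}{105460649389} \approx 2.7044 \cdot 10^{6}$)
$\left(797 - 283\right) \left(-601\right) - M = \left(797 - 283\right) \left(-601\right) - \frac{285207417879054600}{105460649389} = 514 \left(-601\right) - \frac{285207417879054600}{105460649389} = -308914 - \frac{285207417879054600}{105460649389} = - \frac{317785688924408146}{105460649389}$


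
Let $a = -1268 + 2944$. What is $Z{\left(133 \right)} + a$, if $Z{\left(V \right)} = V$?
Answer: $1809$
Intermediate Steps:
$a = 1676$
$Z{\left(133 \right)} + a = 133 + 1676 = 1809$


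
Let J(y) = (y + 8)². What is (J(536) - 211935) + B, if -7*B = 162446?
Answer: 425561/7 ≈ 60794.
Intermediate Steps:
B = -162446/7 (B = -⅐*162446 = -162446/7 ≈ -23207.)
J(y) = (8 + y)²
(J(536) - 211935) + B = ((8 + 536)² - 211935) - 162446/7 = (544² - 211935) - 162446/7 = (295936 - 211935) - 162446/7 = 84001 - 162446/7 = 425561/7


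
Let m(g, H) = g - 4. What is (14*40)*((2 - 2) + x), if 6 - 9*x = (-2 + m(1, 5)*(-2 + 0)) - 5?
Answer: 3920/9 ≈ 435.56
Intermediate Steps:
m(g, H) = -4 + g
x = 7/9 (x = ⅔ - ((-2 + (-4 + 1)*(-2 + 0)) - 5)/9 = ⅔ - ((-2 - 3*(-2)) - 5)/9 = ⅔ - ((-2 + 6) - 5)/9 = ⅔ - (4 - 5)/9 = ⅔ - ⅑*(-1) = ⅔ + ⅑ = 7/9 ≈ 0.77778)
(14*40)*((2 - 2) + x) = (14*40)*((2 - 2) + 7/9) = 560*(0 + 7/9) = 560*(7/9) = 3920/9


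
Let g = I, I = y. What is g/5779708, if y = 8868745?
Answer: 8868745/5779708 ≈ 1.5345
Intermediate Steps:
I = 8868745
g = 8868745
g/5779708 = 8868745/5779708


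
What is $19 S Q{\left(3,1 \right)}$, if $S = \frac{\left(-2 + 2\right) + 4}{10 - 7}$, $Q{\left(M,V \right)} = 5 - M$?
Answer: $\frac{152}{3} \approx 50.667$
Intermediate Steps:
$S = \frac{4}{3}$ ($S = \frac{0 + 4}{3} = 4 \cdot \frac{1}{3} = \frac{4}{3} \approx 1.3333$)
$19 S Q{\left(3,1 \right)} = 19 \cdot \frac{4}{3} \left(5 - 3\right) = \frac{76 \left(5 - 3\right)}{3} = \frac{76}{3} \cdot 2 = \frac{152}{3}$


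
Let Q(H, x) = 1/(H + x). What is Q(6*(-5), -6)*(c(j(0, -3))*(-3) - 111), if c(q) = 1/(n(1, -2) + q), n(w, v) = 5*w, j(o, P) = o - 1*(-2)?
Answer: 65/21 ≈ 3.0952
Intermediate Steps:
j(o, P) = 2 + o (j(o, P) = o + 2 = 2 + o)
c(q) = 1/(5 + q) (c(q) = 1/(5*1 + q) = 1/(5 + q))
Q(6*(-5), -6)*(c(j(0, -3))*(-3) - 111) = (-3/(5 + (2 + 0)) - 111)/(6*(-5) - 6) = (-3/(5 + 2) - 111)/(-30 - 6) = (-3/7 - 111)/(-36) = -((1/7)*(-3) - 111)/36 = -(-3/7 - 111)/36 = -1/36*(-780/7) = 65/21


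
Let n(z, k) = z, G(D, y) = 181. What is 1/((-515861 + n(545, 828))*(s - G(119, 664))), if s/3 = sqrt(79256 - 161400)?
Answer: 181/397853325012 + I*sqrt(5134)/33154443751 ≈ 4.5494e-10 + 2.1612e-9*I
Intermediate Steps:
s = 12*I*sqrt(5134) (s = 3*sqrt(79256 - 161400) = 3*sqrt(-82144) = 3*(4*I*sqrt(5134)) = 12*I*sqrt(5134) ≈ 859.82*I)
1/((-515861 + n(545, 828))*(s - G(119, 664))) = 1/((-515861 + 545)*(12*I*sqrt(5134) - 1*181)) = 1/((-515316)*(12*I*sqrt(5134) - 181)) = -1/(515316*(-181 + 12*I*sqrt(5134)))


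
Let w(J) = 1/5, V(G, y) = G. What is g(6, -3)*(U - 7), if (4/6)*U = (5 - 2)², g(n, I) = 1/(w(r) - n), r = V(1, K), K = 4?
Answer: -65/58 ≈ -1.1207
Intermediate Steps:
r = 1
w(J) = ⅕
g(n, I) = 1/(⅕ - n)
U = 27/2 (U = 3*(5 - 2)²/2 = (3/2)*3² = (3/2)*9 = 27/2 ≈ 13.500)
g(6, -3)*(U - 7) = (-5/(-1 + 5*6))*(27/2 - 7) = -5/(-1 + 30)*(13/2) = -5/29*(13/2) = -5*1/29*(13/2) = -5/29*13/2 = -65/58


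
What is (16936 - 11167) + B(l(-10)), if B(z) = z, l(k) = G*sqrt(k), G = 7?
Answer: 5769 + 7*I*sqrt(10) ≈ 5769.0 + 22.136*I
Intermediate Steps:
l(k) = 7*sqrt(k)
(16936 - 11167) + B(l(-10)) = (16936 - 11167) + 7*sqrt(-10) = 5769 + 7*(I*sqrt(10)) = 5769 + 7*I*sqrt(10)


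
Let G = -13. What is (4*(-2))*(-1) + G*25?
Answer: -317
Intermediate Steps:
(4*(-2))*(-1) + G*25 = (4*(-2))*(-1) - 13*25 = -8*(-1) - 325 = 8 - 325 = -317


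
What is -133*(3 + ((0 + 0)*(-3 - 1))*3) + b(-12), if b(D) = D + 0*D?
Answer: -411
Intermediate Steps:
b(D) = D (b(D) = D + 0 = D)
-133*(3 + ((0 + 0)*(-3 - 1))*3) + b(-12) = -133*(3 + ((0 + 0)*(-3 - 1))*3) - 12 = -133*(3 + (0*(-4))*3) - 12 = -133*(3 + 0*3) - 12 = -133*(3 + 0) - 12 = -133*3 - 12 = -399 - 12 = -411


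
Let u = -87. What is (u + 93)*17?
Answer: 102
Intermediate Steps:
(u + 93)*17 = (-87 + 93)*17 = 6*17 = 102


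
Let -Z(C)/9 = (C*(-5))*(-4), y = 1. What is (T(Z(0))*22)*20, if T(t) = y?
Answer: 440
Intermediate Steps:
Z(C) = -180*C (Z(C) = -9*C*(-5)*(-4) = -9*(-5*C)*(-4) = -180*C)
T(t) = 1
(T(Z(0))*22)*20 = (1*22)*20 = 22*20 = 440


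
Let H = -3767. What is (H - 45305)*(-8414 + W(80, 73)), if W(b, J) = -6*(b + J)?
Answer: 457939904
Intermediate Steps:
W(b, J) = -6*J - 6*b (W(b, J) = -6*(J + b) = -6*J - 6*b)
(H - 45305)*(-8414 + W(80, 73)) = (-3767 - 45305)*(-8414 + (-6*73 - 6*80)) = -49072*(-8414 + (-438 - 480)) = -49072*(-8414 - 918) = -49072*(-9332) = 457939904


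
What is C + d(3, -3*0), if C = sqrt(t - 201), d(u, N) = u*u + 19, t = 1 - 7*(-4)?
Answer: 28 + 2*I*sqrt(43) ≈ 28.0 + 13.115*I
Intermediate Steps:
t = 29 (t = 1 + 28 = 29)
d(u, N) = 19 + u**2 (d(u, N) = u**2 + 19 = 19 + u**2)
C = 2*I*sqrt(43) (C = sqrt(29 - 201) = sqrt(-172) = 2*I*sqrt(43) ≈ 13.115*I)
C + d(3, -3*0) = 2*I*sqrt(43) + (19 + 3**2) = 2*I*sqrt(43) + (19 + 9) = 2*I*sqrt(43) + 28 = 28 + 2*I*sqrt(43)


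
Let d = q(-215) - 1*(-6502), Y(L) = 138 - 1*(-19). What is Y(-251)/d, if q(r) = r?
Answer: 157/6287 ≈ 0.024972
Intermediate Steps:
Y(L) = 157 (Y(L) = 138 + 19 = 157)
d = 6287 (d = -215 - 1*(-6502) = -215 + 6502 = 6287)
Y(-251)/d = 157/6287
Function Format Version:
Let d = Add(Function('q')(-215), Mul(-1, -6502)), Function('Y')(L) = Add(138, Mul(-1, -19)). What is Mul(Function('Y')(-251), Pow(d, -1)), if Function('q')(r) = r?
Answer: Rational(157, 6287) ≈ 0.024972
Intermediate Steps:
Function('Y')(L) = 157 (Function('Y')(L) = Add(138, 19) = 157)
d = 6287 (d = Add(-215, Mul(-1, -6502)) = Add(-215, 6502) = 6287)
Mul(Function('Y')(-251), Pow(d, -1)) = Mul(157, Pow(6287, -1)) = Mul(157, Rational(1, 6287)) = Rational(157, 6287)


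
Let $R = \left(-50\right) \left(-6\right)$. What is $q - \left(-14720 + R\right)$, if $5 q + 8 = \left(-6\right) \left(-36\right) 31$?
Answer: $\frac{78788}{5} \approx 15758.0$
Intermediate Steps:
$R = 300$
$q = \frac{6688}{5}$ ($q = - \frac{8}{5} + \frac{\left(-6\right) \left(-36\right) 31}{5} = - \frac{8}{5} + \frac{216 \cdot 31}{5} = - \frac{8}{5} + \frac{1}{5} \cdot 6696 = - \frac{8}{5} + \frac{6696}{5} = \frac{6688}{5} \approx 1337.6$)
$q - \left(-14720 + R\right) = \frac{6688}{5} + \left(40 \cdot 368 - 300\right) = \frac{6688}{5} + \left(14720 - 300\right) = \frac{6688}{5} + 14420 = \frac{78788}{5}$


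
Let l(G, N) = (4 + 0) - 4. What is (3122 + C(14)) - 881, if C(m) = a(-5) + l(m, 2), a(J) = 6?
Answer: 2247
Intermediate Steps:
l(G, N) = 0 (l(G, N) = 4 - 4 = 0)
C(m) = 6 (C(m) = 6 + 0 = 6)
(3122 + C(14)) - 881 = (3122 + 6) - 881 = 3128 - 881 = 2247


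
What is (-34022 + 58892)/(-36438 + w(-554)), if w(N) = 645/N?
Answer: -4592660/6729099 ≈ -0.68251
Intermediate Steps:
(-34022 + 58892)/(-36438 + w(-554)) = (-34022 + 58892)/(-36438 + 645/(-554)) = 24870/(-36438 + 645*(-1/554)) = 24870/(-36438 - 645/554) = 24870/(-20187297/554) = 24870*(-554/20187297) = -4592660/6729099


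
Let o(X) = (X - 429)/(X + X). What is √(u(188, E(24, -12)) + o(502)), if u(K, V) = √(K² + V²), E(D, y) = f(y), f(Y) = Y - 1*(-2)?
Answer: √(18323 + 504008*√8861)/502 ≈ 13.724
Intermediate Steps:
f(Y) = 2 + Y (f(Y) = Y + 2 = 2 + Y)
E(D, y) = 2 + y
o(X) = (-429 + X)/(2*X) (o(X) = (-429 + X)/((2*X)) = (-429 + X)*(1/(2*X)) = (-429 + X)/(2*X))
√(u(188, E(24, -12)) + o(502)) = √(√(188² + (2 - 12)²) + (½)*(-429 + 502)/502) = √(√(35344 + (-10)²) + (½)*(1/502)*73) = √(√(35344 + 100) + 73/1004) = √(√35444 + 73/1004) = √(2*√8861 + 73/1004) = √(73/1004 + 2*√8861)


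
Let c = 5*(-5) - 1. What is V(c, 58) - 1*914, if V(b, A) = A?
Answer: -856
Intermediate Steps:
c = -26 (c = -25 - 1 = -26)
V(c, 58) - 1*914 = 58 - 1*914 = 58 - 914 = -856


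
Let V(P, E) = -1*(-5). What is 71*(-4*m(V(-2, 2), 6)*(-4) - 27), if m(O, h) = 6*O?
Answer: 32163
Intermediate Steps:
V(P, E) = 5
71*(-4*m(V(-2, 2), 6)*(-4) - 27) = 71*(-24*5*(-4) - 27) = 71*(-4*30*(-4) - 27) = 71*(-120*(-4) - 27) = 71*(480 - 27) = 71*453 = 32163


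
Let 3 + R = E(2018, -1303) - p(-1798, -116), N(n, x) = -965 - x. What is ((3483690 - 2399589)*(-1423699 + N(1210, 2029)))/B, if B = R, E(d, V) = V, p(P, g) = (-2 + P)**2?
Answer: 1546679307993/3241306 ≈ 4.7718e+5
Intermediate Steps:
R = -3241306 (R = -3 + (-1303 - (-2 - 1798)**2) = -3 + (-1303 - 1*(-1800)**2) = -3 + (-1303 - 1*3240000) = -3 + (-1303 - 3240000) = -3 - 3241303 = -3241306)
B = -3241306
((3483690 - 2399589)*(-1423699 + N(1210, 2029)))/B = ((3483690 - 2399589)*(-1423699 + (-965 - 1*2029)))/(-3241306) = (1084101*(-1423699 + (-965 - 2029)))*(-1/3241306) = (1084101*(-1423699 - 2994))*(-1/3241306) = (1084101*(-1426693))*(-1/3241306) = -1546679307993*(-1/3241306) = 1546679307993/3241306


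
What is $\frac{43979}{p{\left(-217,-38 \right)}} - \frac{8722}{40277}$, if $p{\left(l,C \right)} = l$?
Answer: $- \frac{1773234857}{8740109} \approx -202.88$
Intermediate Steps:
$\frac{43979}{p{\left(-217,-38 \right)}} - \frac{8722}{40277} = \frac{43979}{-217} - \frac{8722}{40277} = 43979 \left(- \frac{1}{217}\right) - \frac{8722}{40277} = - \frac{43979}{217} - \frac{8722}{40277} = - \frac{1773234857}{8740109}$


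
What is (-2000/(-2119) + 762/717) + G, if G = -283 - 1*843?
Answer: -569236340/506441 ≈ -1124.0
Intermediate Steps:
G = -1126 (G = -283 - 843 = -1126)
(-2000/(-2119) + 762/717) + G = (-2000/(-2119) + 762/717) - 1126 = (-2000*(-1/2119) + 762*(1/717)) - 1126 = (2000/2119 + 254/239) - 1126 = 1016226/506441 - 1126 = -569236340/506441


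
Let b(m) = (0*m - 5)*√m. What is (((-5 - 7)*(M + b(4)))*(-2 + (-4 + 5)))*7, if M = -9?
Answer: -1596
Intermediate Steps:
b(m) = -5*√m (b(m) = (0 - 5)*√m = -5*√m)
(((-5 - 7)*(M + b(4)))*(-2 + (-4 + 5)))*7 = (((-5 - 7)*(-9 - 5*√4))*(-2 + (-4 + 5)))*7 = ((-12*(-9 - 5*2))*(-2 + 1))*7 = (-12*(-9 - 10)*(-1))*7 = (-12*(-19)*(-1))*7 = (228*(-1))*7 = -228*7 = -1596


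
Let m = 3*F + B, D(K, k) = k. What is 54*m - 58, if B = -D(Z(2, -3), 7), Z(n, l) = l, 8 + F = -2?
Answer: -2056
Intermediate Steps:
F = -10 (F = -8 - 2 = -10)
B = -7 (B = -1*7 = -7)
m = -37 (m = 3*(-10) - 7 = -30 - 7 = -37)
54*m - 58 = 54*(-37) - 58 = -1998 - 58 = -2056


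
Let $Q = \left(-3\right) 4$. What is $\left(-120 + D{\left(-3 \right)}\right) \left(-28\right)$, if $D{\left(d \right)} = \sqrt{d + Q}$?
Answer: $3360 - 28 i \sqrt{15} \approx 3360.0 - 108.44 i$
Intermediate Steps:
$Q = -12$
$D{\left(d \right)} = \sqrt{-12 + d}$ ($D{\left(d \right)} = \sqrt{d - 12} = \sqrt{-12 + d}$)
$\left(-120 + D{\left(-3 \right)}\right) \left(-28\right) = \left(-120 + \sqrt{-12 - 3}\right) \left(-28\right) = \left(-120 + \sqrt{-15}\right) \left(-28\right) = \left(-120 + i \sqrt{15}\right) \left(-28\right) = 3360 - 28 i \sqrt{15}$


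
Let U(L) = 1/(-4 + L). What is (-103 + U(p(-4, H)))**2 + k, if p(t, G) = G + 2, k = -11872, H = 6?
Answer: -21031/16 ≈ -1314.4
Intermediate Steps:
p(t, G) = 2 + G
(-103 + U(p(-4, H)))**2 + k = (-103 + 1/(-4 + (2 + 6)))**2 - 11872 = (-103 + 1/(-4 + 8))**2 - 11872 = (-103 + 1/4)**2 - 11872 = (-411/4)**2 - 11872 = 168921/16 - 11872 = -21031/16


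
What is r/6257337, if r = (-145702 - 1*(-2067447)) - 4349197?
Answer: -2427452/6257337 ≈ -0.38794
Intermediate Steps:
r = -2427452 (r = (-145702 + 2067447) - 4349197 = 1921745 - 4349197 = -2427452)
r/6257337 = -2427452/6257337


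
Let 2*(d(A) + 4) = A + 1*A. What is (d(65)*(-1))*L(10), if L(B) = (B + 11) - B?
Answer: -671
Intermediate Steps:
d(A) = -4 + A (d(A) = -4 + (A + 1*A)/2 = -4 + (A + A)/2 = -4 + (2*A)/2 = -4 + A)
L(B) = 11 (L(B) = (11 + B) - B = 11)
(d(65)*(-1))*L(10) = ((-4 + 65)*(-1))*11 = (61*(-1))*11 = -61*11 = -671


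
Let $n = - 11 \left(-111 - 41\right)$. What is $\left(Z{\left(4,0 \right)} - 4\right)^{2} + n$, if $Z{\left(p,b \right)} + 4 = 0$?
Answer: $1736$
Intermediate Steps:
$Z{\left(p,b \right)} = -4$ ($Z{\left(p,b \right)} = -4 + 0 = -4$)
$n = 1672$ ($n = - 11 \left(-111 - 41\right) = \left(-11\right) \left(-152\right) = 1672$)
$\left(Z{\left(4,0 \right)} - 4\right)^{2} + n = \left(-4 - 4\right)^{2} + 1672 = \left(-8\right)^{2} + 1672 = 64 + 1672 = 1736$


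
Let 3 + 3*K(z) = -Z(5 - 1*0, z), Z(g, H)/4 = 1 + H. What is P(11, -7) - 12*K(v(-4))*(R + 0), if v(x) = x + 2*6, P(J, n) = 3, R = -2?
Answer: -309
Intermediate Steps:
Z(g, H) = 4 + 4*H (Z(g, H) = 4*(1 + H) = 4 + 4*H)
v(x) = 12 + x (v(x) = x + 12 = 12 + x)
K(z) = -7/3 - 4*z/3 (K(z) = -1 + (-(4 + 4*z))/3 = -1 + (-4 - 4*z)/3 = -1 + (-4/3 - 4*z/3) = -7/3 - 4*z/3)
P(11, -7) - 12*K(v(-4))*(R + 0) = 3 - 12*(-7/3 - 4*(12 - 4)/3)*(-2 + 0) = 3 - 12*(-7/3 - 4/3*8)*(-2) = 3 - 12*(-7/3 - 32/3)*(-2) = 3 - (-156)*(-2) = 3 - 12*26 = 3 - 312 = -309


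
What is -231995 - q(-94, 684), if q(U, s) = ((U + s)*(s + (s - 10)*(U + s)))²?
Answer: -55235791727393595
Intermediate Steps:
q(U, s) = (U + s)²*(s + (-10 + s)*(U + s))² (q(U, s) = ((U + s)*(s + (-10 + s)*(U + s)))² = (U + s)²*(s + (-10 + s)*(U + s))²)
-231995 - q(-94, 684) = -231995 - (-94 + 684)²*(684² - 10*(-94) - 9*684 - 94*684)² = -231995 - 590²*(467856 + 940 - 6156 - 64296)² = -231995 - 348100*398344² = -231995 - 348100*158677942336 = -231995 - 1*55235791727161600 = -231995 - 55235791727161600 = -55235791727393595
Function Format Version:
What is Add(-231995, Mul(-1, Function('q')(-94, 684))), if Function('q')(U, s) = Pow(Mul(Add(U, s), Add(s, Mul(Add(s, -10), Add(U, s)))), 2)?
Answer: -55235791727393595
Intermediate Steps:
Function('q')(U, s) = Mul(Pow(Add(U, s), 2), Pow(Add(s, Mul(Add(-10, s), Add(U, s))), 2)) (Function('q')(U, s) = Pow(Mul(Add(U, s), Add(s, Mul(Add(-10, s), Add(U, s)))), 2) = Mul(Pow(Add(U, s), 2), Pow(Add(s, Mul(Add(-10, s), Add(U, s))), 2)))
Add(-231995, Mul(-1, Function('q')(-94, 684))) = Add(-231995, Mul(-1, Mul(Pow(Add(-94, 684), 2), Pow(Add(Pow(684, 2), Mul(-10, -94), Mul(-9, 684), Mul(-94, 684)), 2)))) = Add(-231995, Mul(-1, Mul(Pow(590, 2), Pow(Add(467856, 940, -6156, -64296), 2)))) = Add(-231995, Mul(-1, Mul(348100, Pow(398344, 2)))) = Add(-231995, Mul(-1, Mul(348100, 158677942336))) = Add(-231995, Mul(-1, 55235791727161600)) = Add(-231995, -55235791727161600) = -55235791727393595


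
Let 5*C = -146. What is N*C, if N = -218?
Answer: 31828/5 ≈ 6365.6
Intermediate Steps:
C = -146/5 (C = (⅕)*(-146) = -146/5 ≈ -29.200)
N*C = -218*(-146/5) = 31828/5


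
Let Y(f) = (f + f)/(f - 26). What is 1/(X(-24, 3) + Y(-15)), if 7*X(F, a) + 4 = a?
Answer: 287/169 ≈ 1.6982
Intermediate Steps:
X(F, a) = -4/7 + a/7
Y(f) = 2*f/(-26 + f) (Y(f) = (2*f)/(-26 + f) = 2*f/(-26 + f))
1/(X(-24, 3) + Y(-15)) = 1/((-4/7 + (⅐)*3) + 2*(-15)/(-26 - 15)) = 1/((-4/7 + 3/7) + 2*(-15)/(-41)) = 1/(-⅐ + 2*(-15)*(-1/41)) = 1/(-⅐ + 30/41) = 1/(169/287) = 287/169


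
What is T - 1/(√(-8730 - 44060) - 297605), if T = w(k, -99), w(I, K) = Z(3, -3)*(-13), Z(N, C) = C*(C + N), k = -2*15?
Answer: 59521/17713757763 + I*√52790/88568788815 ≈ 3.3602e-6 + 2.5941e-9*I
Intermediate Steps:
k = -30
w(I, K) = 0 (w(I, K) = -3*(-3 + 3)*(-13) = -3*0*(-13) = 0*(-13) = 0)
T = 0
T - 1/(√(-8730 - 44060) - 297605) = 0 - 1/(√(-8730 - 44060) - 297605) = 0 - 1/(√(-52790) - 297605) = 0 - 1/(I*√52790 - 297605) = 0 - 1/(-297605 + I*√52790) = -1/(-297605 + I*√52790)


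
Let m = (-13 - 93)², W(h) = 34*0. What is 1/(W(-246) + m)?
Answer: 1/11236 ≈ 8.9000e-5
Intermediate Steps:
W(h) = 0
m = 11236 (m = (-106)² = 11236)
1/(W(-246) + m) = 1/(0 + 11236) = 1/11236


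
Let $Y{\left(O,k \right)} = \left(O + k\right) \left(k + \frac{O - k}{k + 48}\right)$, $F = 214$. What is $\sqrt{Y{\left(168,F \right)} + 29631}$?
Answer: $\frac{9 \sqrt{23583013}}{131} \approx 333.63$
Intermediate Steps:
$Y{\left(O,k \right)} = \left(O + k\right) \left(k + \frac{O - k}{48 + k}\right)$
$\sqrt{Y{\left(168,F \right)} + 29631} = \sqrt{\frac{168^{2} + 214^{3} + 47 \cdot 214^{2} + 168 \cdot 214^{2} + 48 \cdot 168 \cdot 214}{48 + 214} + 29631} = \sqrt{\frac{28224 + 9800344 + 47 \cdot 45796 + 168 \cdot 45796 + 1725696}{262} + 29631} = \sqrt{\frac{28224 + 9800344 + 2152412 + 7693728 + 1725696}{262} + 29631} = \sqrt{\frac{1}{262} \cdot 21400404 + 29631} = \sqrt{\frac{10700202}{131} + 29631} = \sqrt{\frac{14581863}{131}} = \frac{9 \sqrt{23583013}}{131}$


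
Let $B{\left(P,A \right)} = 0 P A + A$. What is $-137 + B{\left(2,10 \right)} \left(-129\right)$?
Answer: $-1427$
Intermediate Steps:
$B{\left(P,A \right)} = A$ ($B{\left(P,A \right)} = 0 A + A = 0 + A = A$)
$-137 + B{\left(2,10 \right)} \left(-129\right) = -137 + 10 \left(-129\right) = -137 - 1290 = -1427$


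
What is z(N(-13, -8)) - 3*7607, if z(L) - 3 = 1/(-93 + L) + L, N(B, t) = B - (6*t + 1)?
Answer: -1344257/59 ≈ -22784.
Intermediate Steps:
N(B, t) = -1 + B - 6*t (N(B, t) = B - (1 + 6*t) = B + (-1 - 6*t) = -1 + B - 6*t)
z(L) = 3 + L + 1/(-93 + L) (z(L) = 3 + (1/(-93 + L) + L) = 3 + (L + 1/(-93 + L)) = 3 + L + 1/(-93 + L))
z(N(-13, -8)) - 3*7607 = (-278 + (-1 - 13 - 6*(-8))² - 90*(-1 - 13 - 6*(-8)))/(-93 + (-1 - 13 - 6*(-8))) - 3*7607 = (-278 + (-1 - 13 + 48)² - 90*(-1 - 13 + 48))/(-93 + (-1 - 13 + 48)) - 1*22821 = (-278 + 34² - 90*34)/(-93 + 34) - 22821 = (-278 + 1156 - 3060)/(-59) - 22821 = -1/59*(-2182) - 22821 = 2182/59 - 22821 = -1344257/59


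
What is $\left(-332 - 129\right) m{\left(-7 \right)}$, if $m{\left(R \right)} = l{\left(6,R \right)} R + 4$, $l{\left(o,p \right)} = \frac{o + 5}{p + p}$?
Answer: $- \frac{8759}{2} \approx -4379.5$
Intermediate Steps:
$l{\left(o,p \right)} = \frac{5 + o}{2 p}$
$m{\left(R \right)} = \frac{19}{2}$ ($m{\left(R \right)} = \frac{5 + 6}{2 R} R + 4 = \frac{1}{2} \frac{1}{R} 11 R + 4 = \frac{11}{2 R} R + 4 = \frac{11}{2} + 4 = \frac{19}{2}$)
$\left(-332 - 129\right) m{\left(-7 \right)} = \left(-332 - 129\right) \frac{19}{2} = \left(-461\right) \frac{19}{2} = - \frac{8759}{2}$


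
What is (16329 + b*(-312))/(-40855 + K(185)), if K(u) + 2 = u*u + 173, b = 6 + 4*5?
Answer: -2739/2153 ≈ -1.2722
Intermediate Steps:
b = 26 (b = 6 + 20 = 26)
K(u) = 171 + u**2 (K(u) = -2 + (u*u + 173) = -2 + (u**2 + 173) = -2 + (173 + u**2) = 171 + u**2)
(16329 + b*(-312))/(-40855 + K(185)) = (16329 + 26*(-312))/(-40855 + (171 + 185**2)) = (16329 - 8112)/(-40855 + (171 + 34225)) = 8217/(-40855 + 34396) = 8217/(-6459) = 8217*(-1/6459) = -2739/2153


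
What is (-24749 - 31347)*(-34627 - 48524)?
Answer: 4664438496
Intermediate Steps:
(-24749 - 31347)*(-34627 - 48524) = -56096*(-83151) = 4664438496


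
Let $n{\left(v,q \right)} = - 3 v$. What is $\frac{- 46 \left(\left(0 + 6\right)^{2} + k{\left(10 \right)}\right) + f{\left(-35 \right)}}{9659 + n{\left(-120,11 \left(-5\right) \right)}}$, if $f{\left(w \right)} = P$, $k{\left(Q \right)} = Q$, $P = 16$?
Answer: $- \frac{2100}{10019} \approx -0.2096$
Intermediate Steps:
$f{\left(w \right)} = 16$
$\frac{- 46 \left(\left(0 + 6\right)^{2} + k{\left(10 \right)}\right) + f{\left(-35 \right)}}{9659 + n{\left(-120,11 \left(-5\right) \right)}} = \frac{- 46 \left(\left(0 + 6\right)^{2} + 10\right) + 16}{9659 - -360} = \frac{- 46 \left(6^{2} + 10\right) + 16}{9659 + 360} = \frac{- 46 \left(36 + 10\right) + 16}{10019} = \left(\left(-46\right) 46 + 16\right) \frac{1}{10019} = \left(-2116 + 16\right) \frac{1}{10019} = \left(-2100\right) \frac{1}{10019} = - \frac{2100}{10019}$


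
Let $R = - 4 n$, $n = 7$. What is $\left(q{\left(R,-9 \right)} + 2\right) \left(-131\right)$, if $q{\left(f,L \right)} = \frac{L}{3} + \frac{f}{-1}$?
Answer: $-3537$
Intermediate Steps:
$R = -28$ ($R = \left(-4\right) 7 = -28$)
$q{\left(f,L \right)} = - f + \frac{L}{3}$ ($q{\left(f,L \right)} = L \frac{1}{3} + f \left(-1\right) = \frac{L}{3} - f = - f + \frac{L}{3}$)
$\left(q{\left(R,-9 \right)} + 2\right) \left(-131\right) = \left(\left(\left(-1\right) \left(-28\right) + \frac{1}{3} \left(-9\right)\right) + 2\right) \left(-131\right) = \left(\left(28 - 3\right) + 2\right) \left(-131\right) = \left(25 + 2\right) \left(-131\right) = 27 \left(-131\right) = -3537$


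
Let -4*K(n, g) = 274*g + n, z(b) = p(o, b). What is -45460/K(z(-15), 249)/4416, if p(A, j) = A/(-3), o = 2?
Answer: 11365/18830192 ≈ 0.00060355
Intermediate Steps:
p(A, j) = -A/3 (p(A, j) = A*(-1/3) = -A/3)
z(b) = -2/3 (z(b) = -1/3*2 = -2/3)
K(n, g) = -137*g/2 - n/4 (K(n, g) = -(274*g + n)/4 = -(n + 274*g)/4 = -137*g/2 - n/4)
-45460/K(z(-15), 249)/4416 = -45460/(-137/2*249 - 1/4*(-2/3))/4416 = -45460/(-34113/2 + 1/6)*(1/4416) = -45460/(-51169/3)*(1/4416) = -45460*(-3/51169)*(1/4416) = (136380/51169)*(1/4416) = 11365/18830192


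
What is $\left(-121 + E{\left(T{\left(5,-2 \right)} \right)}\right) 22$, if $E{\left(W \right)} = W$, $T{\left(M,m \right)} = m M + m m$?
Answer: $-2794$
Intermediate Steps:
$T{\left(M,m \right)} = m^{2} + M m$ ($T{\left(M,m \right)} = M m + m^{2} = m^{2} + M m$)
$\left(-121 + E{\left(T{\left(5,-2 \right)} \right)}\right) 22 = \left(-121 - 2 \left(5 - 2\right)\right) 22 = \left(-121 - 6\right) 22 = \left(-127\right) 22 = -2794$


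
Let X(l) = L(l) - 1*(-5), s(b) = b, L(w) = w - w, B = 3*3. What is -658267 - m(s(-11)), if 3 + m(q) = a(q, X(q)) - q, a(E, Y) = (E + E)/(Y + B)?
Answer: -4607914/7 ≈ -6.5827e+5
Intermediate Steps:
B = 9
L(w) = 0
X(l) = 5 (X(l) = 0 - 1*(-5) = 0 + 5 = 5)
a(E, Y) = 2*E/(9 + Y) (a(E, Y) = (E + E)/(Y + 9) = (2*E)/(9 + Y) = 2*E/(9 + Y))
m(q) = -3 - 6*q/7 (m(q) = -3 + (2*q/(9 + 5) - q) = -3 + (2*q/14 - q) = -3 + (2*q*(1/14) - q) = -3 + (q/7 - q) = -3 - 6*q/7)
-658267 - m(s(-11)) = -658267 - (-3 - 6/7*(-11)) = -658267 - (-3 + 66/7) = -658267 - 1*45/7 = -658267 - 45/7 = -4607914/7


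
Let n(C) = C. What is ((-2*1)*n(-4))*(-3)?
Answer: -24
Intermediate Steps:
((-2*1)*n(-4))*(-3) = (-2*1*(-4))*(-3) = -2*(-4)*(-3) = 8*(-3) = -24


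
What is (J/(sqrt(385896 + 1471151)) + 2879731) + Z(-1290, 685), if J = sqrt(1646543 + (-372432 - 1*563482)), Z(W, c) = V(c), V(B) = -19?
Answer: 2879712 + sqrt(1319671452563)/1857047 ≈ 2.8797e+6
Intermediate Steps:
Z(W, c) = -19
J = sqrt(710629) (J = sqrt(1646543 + (-372432 - 563482)) = sqrt(1646543 - 935914) = sqrt(710629) ≈ 842.99)
(J/(sqrt(385896 + 1471151)) + 2879731) + Z(-1290, 685) = (sqrt(710629)/(sqrt(385896 + 1471151)) + 2879731) - 19 = (sqrt(710629)/(sqrt(1857047)) + 2879731) - 19 = (sqrt(710629)*(sqrt(1857047)/1857047) + 2879731) - 19 = (sqrt(1319671452563)/1857047 + 2879731) - 19 = (2879731 + sqrt(1319671452563)/1857047) - 19 = 2879712 + sqrt(1319671452563)/1857047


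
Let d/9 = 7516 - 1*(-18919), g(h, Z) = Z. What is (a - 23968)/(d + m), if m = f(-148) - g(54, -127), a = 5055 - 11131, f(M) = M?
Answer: -15022/118947 ≈ -0.12629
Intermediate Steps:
a = -6076
d = 237915 (d = 9*(7516 - 1*(-18919)) = 9*(7516 + 18919) = 9*26435 = 237915)
m = -21 (m = -148 - 1*(-127) = -148 + 127 = -21)
(a - 23968)/(d + m) = (-6076 - 23968)/(237915 - 21) = -30044/237894 = -30044*1/237894 = -15022/118947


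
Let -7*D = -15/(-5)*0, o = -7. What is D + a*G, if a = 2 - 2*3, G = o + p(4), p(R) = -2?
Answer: 36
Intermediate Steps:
G = -9 (G = -7 - 2 = -9)
a = -4 (a = 2 - 6 = -4)
D = 0 (D = -(-15/(-5))*0/7 = -(-15*(-1)/5)*0/7 = -(-5*(-⅗))*0/7 = -3*0/7 = -⅐*0 = 0)
D + a*G = 0 - 4*(-9) = 0 + 36 = 36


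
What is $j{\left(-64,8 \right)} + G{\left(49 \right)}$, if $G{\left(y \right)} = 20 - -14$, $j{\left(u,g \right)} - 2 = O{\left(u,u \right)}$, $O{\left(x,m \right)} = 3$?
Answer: $39$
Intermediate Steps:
$j{\left(u,g \right)} = 5$ ($j{\left(u,g \right)} = 2 + 3 = 5$)
$G{\left(y \right)} = 34$ ($G{\left(y \right)} = 20 + 14 = 34$)
$j{\left(-64,8 \right)} + G{\left(49 \right)} = 5 + 34 = 39$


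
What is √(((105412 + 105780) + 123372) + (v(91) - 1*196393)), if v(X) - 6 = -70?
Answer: √138107 ≈ 371.63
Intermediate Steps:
v(X) = -64 (v(X) = 6 - 70 = -64)
√(((105412 + 105780) + 123372) + (v(91) - 1*196393)) = √(((105412 + 105780) + 123372) + (-64 - 1*196393)) = √((211192 + 123372) + (-64 - 196393)) = √(334564 - 196457) = √138107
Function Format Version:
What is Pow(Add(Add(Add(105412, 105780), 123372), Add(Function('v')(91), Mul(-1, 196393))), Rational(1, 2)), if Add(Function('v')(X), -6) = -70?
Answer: Pow(138107, Rational(1, 2)) ≈ 371.63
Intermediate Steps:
Function('v')(X) = -64 (Function('v')(X) = Add(6, -70) = -64)
Pow(Add(Add(Add(105412, 105780), 123372), Add(Function('v')(91), Mul(-1, 196393))), Rational(1, 2)) = Pow(Add(Add(Add(105412, 105780), 123372), Add(-64, Mul(-1, 196393))), Rational(1, 2)) = Pow(Add(Add(211192, 123372), Add(-64, -196393)), Rational(1, 2)) = Pow(Add(334564, -196457), Rational(1, 2)) = Pow(138107, Rational(1, 2))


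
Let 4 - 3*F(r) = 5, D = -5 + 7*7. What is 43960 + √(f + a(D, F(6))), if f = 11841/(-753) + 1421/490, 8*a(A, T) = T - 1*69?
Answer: 43960 + I*√1218602490/7530 ≈ 43960.0 + 4.6359*I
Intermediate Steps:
D = 44 (D = -5 + 49 = 44)
F(r) = -⅓ (F(r) = 4/3 - ⅓*5 = 4/3 - 5/3 = -⅓)
a(A, T) = -69/8 + T/8 (a(A, T) = (T - 1*69)/8 = (T - 69)/8 = (-69 + T)/8 = -69/8 + T/8)
f = -32191/2510 (f = 11841*(-1/753) + 1421*(1/490) = -3947/251 + 29/10 = -32191/2510 ≈ -12.825)
43960 + √(f + a(D, F(6))) = 43960 + √(-32191/2510 + (-69/8 + (⅛)*(-⅓))) = 43960 + √(-32191/2510 + (-69/8 - 1/24)) = 43960 + √(-32191/2510 - 26/3) = 43960 + √(-161833/7530) = 43960 + I*√1218602490/7530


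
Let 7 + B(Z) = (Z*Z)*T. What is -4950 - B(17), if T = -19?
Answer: 548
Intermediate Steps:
B(Z) = -7 - 19*Z² (B(Z) = -7 + (Z*Z)*(-19) = -7 + Z²*(-19) = -7 - 19*Z²)
-4950 - B(17) = -4950 - (-7 - 19*17²) = -4950 - (-7 - 19*289) = -4950 - (-7 - 5491) = -4950 - 1*(-5498) = -4950 + 5498 = 548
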